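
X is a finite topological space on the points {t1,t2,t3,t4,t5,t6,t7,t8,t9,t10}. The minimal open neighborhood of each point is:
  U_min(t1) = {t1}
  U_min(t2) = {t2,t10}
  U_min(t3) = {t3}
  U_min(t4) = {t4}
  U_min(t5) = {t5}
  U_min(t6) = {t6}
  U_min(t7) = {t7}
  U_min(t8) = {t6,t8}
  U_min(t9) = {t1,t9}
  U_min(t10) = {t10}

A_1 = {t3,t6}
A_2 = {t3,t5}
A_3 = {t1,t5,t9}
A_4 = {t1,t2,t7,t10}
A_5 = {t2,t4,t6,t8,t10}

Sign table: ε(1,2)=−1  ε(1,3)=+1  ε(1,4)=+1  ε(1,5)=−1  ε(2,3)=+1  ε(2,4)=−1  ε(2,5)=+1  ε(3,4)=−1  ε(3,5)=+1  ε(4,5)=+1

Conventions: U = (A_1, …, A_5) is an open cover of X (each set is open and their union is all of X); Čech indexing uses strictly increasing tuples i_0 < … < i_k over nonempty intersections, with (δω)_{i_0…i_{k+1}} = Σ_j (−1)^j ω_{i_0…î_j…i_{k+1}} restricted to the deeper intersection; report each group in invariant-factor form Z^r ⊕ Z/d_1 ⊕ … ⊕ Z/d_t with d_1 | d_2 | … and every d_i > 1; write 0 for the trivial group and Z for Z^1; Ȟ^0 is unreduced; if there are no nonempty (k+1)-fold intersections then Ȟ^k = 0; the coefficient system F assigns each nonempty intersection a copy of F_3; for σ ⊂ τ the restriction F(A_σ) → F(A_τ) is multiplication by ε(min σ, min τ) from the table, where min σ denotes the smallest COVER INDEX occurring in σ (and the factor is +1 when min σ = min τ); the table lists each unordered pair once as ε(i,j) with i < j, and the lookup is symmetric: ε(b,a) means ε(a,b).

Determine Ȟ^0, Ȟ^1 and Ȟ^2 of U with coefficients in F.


intersection data:
  A12={t3} A15={t6} A23={t5} A34={t1} A45={t2,t10}
C dims 5,5; δ0: rk_F3 5
Ȟ^0 = (5 − 5) − 0 = 0, so Ȟ^0 ≅ 0
Ȟ^1 = (5 − 0) − 5 = 0, so Ȟ^1 ≅ 0
Ȟ^2 = (0 − 0) − 0 = 0, so Ȟ^2 ≅ 0

Ȟ^0 ≅ 0, Ȟ^1 ≅ 0 and Ȟ^2 ≅ 0


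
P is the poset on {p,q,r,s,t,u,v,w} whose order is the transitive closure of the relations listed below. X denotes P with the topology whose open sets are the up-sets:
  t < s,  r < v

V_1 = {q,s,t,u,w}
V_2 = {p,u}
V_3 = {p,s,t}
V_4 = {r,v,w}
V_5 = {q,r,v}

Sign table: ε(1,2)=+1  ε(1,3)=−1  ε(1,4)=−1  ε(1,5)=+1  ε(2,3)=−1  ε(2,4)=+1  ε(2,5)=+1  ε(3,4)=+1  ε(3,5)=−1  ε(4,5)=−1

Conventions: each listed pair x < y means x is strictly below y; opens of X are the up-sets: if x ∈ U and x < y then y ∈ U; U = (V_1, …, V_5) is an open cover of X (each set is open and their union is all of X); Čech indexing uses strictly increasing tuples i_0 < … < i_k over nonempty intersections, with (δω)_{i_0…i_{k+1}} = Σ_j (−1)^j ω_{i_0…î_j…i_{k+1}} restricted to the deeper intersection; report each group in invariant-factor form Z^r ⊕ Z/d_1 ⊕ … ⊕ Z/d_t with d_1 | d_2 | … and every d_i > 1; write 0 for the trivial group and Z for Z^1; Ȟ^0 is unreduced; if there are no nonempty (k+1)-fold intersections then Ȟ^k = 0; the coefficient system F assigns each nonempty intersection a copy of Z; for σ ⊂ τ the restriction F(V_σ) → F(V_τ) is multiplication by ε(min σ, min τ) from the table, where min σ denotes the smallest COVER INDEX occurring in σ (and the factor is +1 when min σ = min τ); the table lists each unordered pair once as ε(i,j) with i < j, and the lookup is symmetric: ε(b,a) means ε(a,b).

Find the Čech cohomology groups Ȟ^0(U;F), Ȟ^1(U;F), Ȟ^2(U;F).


Ȟ^0(U;F) ≅ Z; Ȟ^1(U;F) ≅ Z^2; Ȟ^2(U;F) ≅ 0

nerve of the cover:
  V12={u} V13={s,t} V14={w} V15={q} V23={p} V45={r,v}
C dims 5,6; δ0: rk 4, SNF 1^4
Ȟ^0 = (5 − 4) − 0 = 1, so Ȟ^0 ≅ Z
Ȟ^1 = (6 − 0) − 4 = 2, so Ȟ^1 ≅ Z^2
Ȟ^2 = (0 − 0) − 0 = 0, so Ȟ^2 ≅ 0


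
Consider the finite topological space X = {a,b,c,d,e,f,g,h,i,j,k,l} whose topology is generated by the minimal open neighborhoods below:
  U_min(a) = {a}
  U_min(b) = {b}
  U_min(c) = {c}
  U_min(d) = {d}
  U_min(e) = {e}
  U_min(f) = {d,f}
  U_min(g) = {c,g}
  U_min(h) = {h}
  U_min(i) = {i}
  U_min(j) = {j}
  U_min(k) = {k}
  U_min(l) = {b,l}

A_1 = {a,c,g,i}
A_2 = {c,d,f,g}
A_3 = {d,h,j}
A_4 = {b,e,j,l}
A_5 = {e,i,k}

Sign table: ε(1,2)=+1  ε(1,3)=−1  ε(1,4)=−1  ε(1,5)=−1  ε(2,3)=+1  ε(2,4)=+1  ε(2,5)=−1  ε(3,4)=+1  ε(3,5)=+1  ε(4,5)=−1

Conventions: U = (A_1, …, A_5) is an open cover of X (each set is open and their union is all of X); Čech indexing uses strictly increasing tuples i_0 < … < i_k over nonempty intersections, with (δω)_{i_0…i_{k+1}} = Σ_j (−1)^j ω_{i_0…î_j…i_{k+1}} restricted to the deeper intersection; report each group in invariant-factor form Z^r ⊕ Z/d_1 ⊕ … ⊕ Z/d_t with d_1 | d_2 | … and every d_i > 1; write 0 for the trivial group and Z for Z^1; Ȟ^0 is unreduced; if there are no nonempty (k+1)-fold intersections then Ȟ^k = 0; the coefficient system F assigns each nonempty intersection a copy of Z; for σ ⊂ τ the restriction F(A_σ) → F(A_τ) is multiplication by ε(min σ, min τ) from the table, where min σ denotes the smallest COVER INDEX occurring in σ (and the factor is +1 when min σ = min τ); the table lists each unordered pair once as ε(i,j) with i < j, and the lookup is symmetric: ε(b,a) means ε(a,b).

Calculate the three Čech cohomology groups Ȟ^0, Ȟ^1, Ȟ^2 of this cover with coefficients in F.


Ȟ^0(U;F) ≅ Z; Ȟ^1(U;F) ≅ Z; Ȟ^2(U;F) ≅ 0

cover nerve:
  A12={c,g} A15={i} A23={d} A34={j} A45={e}
C dims 5,5; δ0: rk 4, SNF 1^4
Ȟ^0: (5−4)−0=1 ⇒ Z
Ȟ^1: (5−0)−4=1 ⇒ Z
Ȟ^2: (0−0)−0=0 ⇒ 0


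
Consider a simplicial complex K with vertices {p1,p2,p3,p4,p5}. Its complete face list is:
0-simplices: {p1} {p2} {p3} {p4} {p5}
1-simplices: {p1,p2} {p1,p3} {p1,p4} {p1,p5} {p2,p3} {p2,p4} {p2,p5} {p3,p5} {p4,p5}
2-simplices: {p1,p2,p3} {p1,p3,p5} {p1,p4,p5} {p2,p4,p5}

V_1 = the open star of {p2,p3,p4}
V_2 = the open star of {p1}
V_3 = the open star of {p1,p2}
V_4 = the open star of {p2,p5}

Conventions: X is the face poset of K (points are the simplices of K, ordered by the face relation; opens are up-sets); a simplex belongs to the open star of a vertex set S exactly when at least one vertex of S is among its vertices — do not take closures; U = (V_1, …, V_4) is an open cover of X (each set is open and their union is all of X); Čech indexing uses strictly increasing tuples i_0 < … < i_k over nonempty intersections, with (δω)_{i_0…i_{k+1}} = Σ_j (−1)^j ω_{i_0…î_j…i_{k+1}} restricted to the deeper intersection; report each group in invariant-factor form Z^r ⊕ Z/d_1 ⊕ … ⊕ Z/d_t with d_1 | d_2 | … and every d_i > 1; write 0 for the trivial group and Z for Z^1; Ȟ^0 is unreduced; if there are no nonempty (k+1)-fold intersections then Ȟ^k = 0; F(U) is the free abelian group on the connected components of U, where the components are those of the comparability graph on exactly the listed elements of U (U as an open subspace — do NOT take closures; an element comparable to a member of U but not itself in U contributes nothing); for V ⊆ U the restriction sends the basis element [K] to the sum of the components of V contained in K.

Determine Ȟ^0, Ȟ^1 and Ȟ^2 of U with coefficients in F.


Ȟ^0 ≅ Z,  Ȟ^1 ≅ Z,  Ȟ^2 ≅ 0

nonempty overlaps:
  V1={{p2},{p3},{p4},{p1,p2},{p1,p3},{p1,p4},{p2,p3},{p2,p4},{p2,p5},{p3,p5},{p4,p5},{p1,p2,p3},{p1,p3,p5},{p1,p4,p5},{p2,p4,p5}} V2={{p1},{p1,p2},{p1,p3},{p1,p4},{p1,p5},{p1,p2,p3},{p1,p3,p5},{p1,p4,p5}} V3={{p1},{p2},{p1,p2},{p1,p3},{p1,p4},{p1,p5},{p2,p3},{p2,p4},{p2,p5},{p1,p2,p3},{p1,p3,p5},{p1,p4,p5},{p2,p4,p5}} V4={{p2},{p5},{p1,p2},{p1,p5},{p2,p3},{p2,p4},{p2,p5},{p3,p5},{p4,p5},{p1,p2,p3},{p1,p3,p5},{p1,p4,p5},{p2,p4,p5}}
  V12={{p1,p2},{p1,p3},{p1,p4},{p1,p2,p3},{p1,p3,p5},{p1,p4,p5}} V13={{p2},{p1,p2},{p1,p3},{p1,p4},{p2,p3},{p2,p4},{p2,p5},{p1,p2,p3},{p1,p3,p5},{p1,p4,p5},{p2,p4,p5}} V14={{p2},{p1,p2},{p2,p3},{p2,p4},{p2,p5},{p3,p5},{p4,p5},{p1,p2,p3},{p1,p3,p5},{p1,p4,p5},{p2,p4,p5}} V23={{p1},{p1,p2},{p1,p3},{p1,p4},{p1,p5},{p1,p2,p3},{p1,p3,p5},{p1,p4,p5}} V24={{p1,p2},{p1,p5},{p1,p2,p3},{p1,p3,p5},{p1,p4,p5}} V34={{p2},{p1,p2},{p1,p5},{p2,p3},{p2,p4},{p2,p5},{p1,p2,p3},{p1,p3,p5},{p1,p4,p5},{p2,p4,p5}}
  V123={{p1,p2},{p1,p3},{p1,p4},{p1,p2,p3},{p1,p3,p5},{p1,p4,p5}} V124={{p1,p2},{p1,p2,p3},{p1,p3,p5},{p1,p4,p5}} V134={{p2},{p1,p2},{p2,p3},{p2,p4},{p2,p5},{p1,p2,p3},{p1,p3,p5},{p1,p4,p5},{p2,p4,p5}} V234={{p1,p2},{p1,p5},{p1,p2,p3},{p1,p3,p5},{p1,p4,p5}}
  V1234={{p1,p2},{p1,p2,p3},{p1,p3,p5},{p1,p4,p5}}
components per intersection:
  V1: {{p2},{p3},{p4},{p1,p2},{p1,p3},{p1,p4},{p2,p3},{p2,p4},{p2,p5},{p3,p5},{p4,p5},{p1,p2,p3},{p1,p3,p5},{p1,p4,p5},{p2,p4,p5}}
  V2: {{p1},{p1,p2},{p1,p3},{p1,p4},{p1,p5},{p1,p2,p3},{p1,p3,p5},{p1,p4,p5}}
  V3: {{p1},{p2},{p1,p2},{p1,p3},{p1,p4},{p1,p5},{p2,p3},{p2,p4},{p2,p5},{p1,p2,p3},{p1,p3,p5},{p1,p4,p5},{p2,p4,p5}}
  V4: {{p2},{p5},{p1,p2},{p1,p5},{p2,p3},{p2,p4},{p2,p5},{p3,p5},{p4,p5},{p1,p2,p3},{p1,p3,p5},{p1,p4,p5},{p2,p4,p5}}
  V12: {{p1,p2},{p1,p3},{p1,p2,p3},{p1,p3,p5}} {{p1,p4},{p1,p4,p5}}
  V13: {{p2},{p1,p2},{p1,p3},{p2,p3},{p2,p4},{p2,p5},{p1,p2,p3},{p1,p3,p5},{p2,p4,p5}} {{p1,p4},{p1,p4,p5}}
  V14: {{p2},{p1,p2},{p2,p3},{p2,p4},{p2,p5},{p4,p5},{p1,p2,p3},{p1,p4,p5},{p2,p4,p5}} {{p3,p5},{p1,p3,p5}}
  V23: {{p1},{p1,p2},{p1,p3},{p1,p4},{p1,p5},{p1,p2,p3},{p1,p3,p5},{p1,p4,p5}}
  V24: {{p1,p2},{p1,p2,p3}} {{p1,p5},{p1,p3,p5},{p1,p4,p5}}
  V34: {{p2},{p1,p2},{p2,p3},{p2,p4},{p2,p5},{p1,p2,p3},{p2,p4,p5}} {{p1,p5},{p1,p3,p5},{p1,p4,p5}}
  V123: {{p1,p2},{p1,p3},{p1,p2,p3},{p1,p3,p5}} {{p1,p4},{p1,p4,p5}}
  V124: {{p1,p2},{p1,p2,p3}} {{p1,p3,p5}} {{p1,p4,p5}}
  V134: {{p2},{p1,p2},{p2,p3},{p2,p4},{p2,p5},{p1,p2,p3},{p2,p4,p5}} {{p1,p3,p5}} {{p1,p4,p5}}
  V234: {{p1,p2},{p1,p2,p3}} {{p1,p5},{p1,p3,p5},{p1,p4,p5}}
  V1234: {{p1,p2},{p1,p2,p3}} {{p1,p3,p5}} {{p1,p4,p5}}
C dims 4,11,10,3; δ0: rk 3, SNF 1^3; δ1: rk 7, SNF 1^7; δ2: rk 3, SNF 1^3
degree 0: 4−3−0 = 1 → Ȟ^0 ≅ Z
degree 1: 11−7−3 = 1 → Ȟ^1 ≅ Z
degree 2: 10−3−7 = 0 → Ȟ^2 ≅ 0


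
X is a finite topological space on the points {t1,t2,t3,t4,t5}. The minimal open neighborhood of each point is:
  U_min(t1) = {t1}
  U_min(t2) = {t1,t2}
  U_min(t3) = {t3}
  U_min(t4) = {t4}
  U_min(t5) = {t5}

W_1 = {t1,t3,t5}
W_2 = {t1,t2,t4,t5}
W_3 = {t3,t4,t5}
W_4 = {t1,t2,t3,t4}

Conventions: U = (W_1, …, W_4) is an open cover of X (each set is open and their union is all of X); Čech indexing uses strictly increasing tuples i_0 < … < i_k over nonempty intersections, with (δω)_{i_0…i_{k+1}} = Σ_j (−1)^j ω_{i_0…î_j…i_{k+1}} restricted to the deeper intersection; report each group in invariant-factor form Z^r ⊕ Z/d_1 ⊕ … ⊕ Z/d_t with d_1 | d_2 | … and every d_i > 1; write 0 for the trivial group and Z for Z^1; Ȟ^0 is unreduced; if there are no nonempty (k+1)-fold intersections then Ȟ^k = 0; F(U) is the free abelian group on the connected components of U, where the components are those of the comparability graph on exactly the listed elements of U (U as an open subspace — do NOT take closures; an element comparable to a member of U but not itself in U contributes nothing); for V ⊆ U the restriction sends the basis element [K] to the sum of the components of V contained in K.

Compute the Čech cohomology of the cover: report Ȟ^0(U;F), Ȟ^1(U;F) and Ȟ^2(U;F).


nonempty overlaps:
  W12={t1,t5} W13={t3,t5} W14={t1,t3} W23={t4,t5} W24={t1,t2,t4} W34={t3,t4}
  W123={t5} W124={t1} W134={t3} W234={t4}
components per intersection:
  W1: {t1} {t3} {t5}
  W2: {t1,t2} {t4} {t5}
  W3: {t3} {t4} {t5}
  W4: {t1,t2} {t3} {t4}
  W12: {t1} {t5}
  W13: {t3} {t5}
  W14: {t1} {t3}
  W23: {t4} {t5}
  W24: {t1,t2} {t4}
  W34: {t3} {t4}
  W123: {t5}
  W124: {t1}
  W134: {t3}
  W234: {t4}
C dims 12,12,4; δ0: rk 8, SNF 1^8; δ1: rk 4, SNF 1^4
degree 0: 12−8−0 = 4 → Ȟ^0 ≅ Z^4
degree 1: 12−4−8 = 0 → Ȟ^1 ≅ 0
degree 2: 4−0−4 = 0 → Ȟ^2 ≅ 0

Ȟ^0 ≅ Z^4, Ȟ^1 ≅ 0, Ȟ^2 ≅ 0


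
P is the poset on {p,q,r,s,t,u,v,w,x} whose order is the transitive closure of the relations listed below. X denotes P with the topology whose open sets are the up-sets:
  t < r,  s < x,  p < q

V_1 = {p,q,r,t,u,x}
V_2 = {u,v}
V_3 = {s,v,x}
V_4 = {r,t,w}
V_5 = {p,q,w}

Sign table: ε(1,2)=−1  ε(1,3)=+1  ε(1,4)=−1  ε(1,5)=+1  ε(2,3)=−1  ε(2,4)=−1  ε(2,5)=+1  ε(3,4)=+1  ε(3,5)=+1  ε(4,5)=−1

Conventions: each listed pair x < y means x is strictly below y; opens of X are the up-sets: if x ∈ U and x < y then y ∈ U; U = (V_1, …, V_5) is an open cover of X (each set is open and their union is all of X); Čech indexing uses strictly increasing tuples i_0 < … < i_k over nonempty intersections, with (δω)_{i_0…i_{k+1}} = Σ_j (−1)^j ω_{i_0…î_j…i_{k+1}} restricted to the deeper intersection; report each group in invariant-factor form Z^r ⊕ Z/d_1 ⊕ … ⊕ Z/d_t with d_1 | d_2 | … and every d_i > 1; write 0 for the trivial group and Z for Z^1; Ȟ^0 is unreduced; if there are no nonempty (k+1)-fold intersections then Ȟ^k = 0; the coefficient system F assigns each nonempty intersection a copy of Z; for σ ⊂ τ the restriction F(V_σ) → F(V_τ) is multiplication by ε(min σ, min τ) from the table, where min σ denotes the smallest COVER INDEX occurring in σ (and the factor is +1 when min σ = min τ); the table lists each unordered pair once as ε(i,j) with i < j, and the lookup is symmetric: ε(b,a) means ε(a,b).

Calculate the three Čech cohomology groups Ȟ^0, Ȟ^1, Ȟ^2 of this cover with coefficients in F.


nonempty overlaps:
  V12={u} V13={x} V14={r,t} V15={p,q} V23={v} V45={w}
C dims 5,6; δ0: rk 4, SNF 1^4
degree 0: 5−4−0 = 1 → Ȟ^0 ≅ Z
degree 1: 6−0−4 = 2 → Ȟ^1 ≅ Z^2
degree 2: 0−0−0 = 0 → Ȟ^2 ≅ 0

Ȟ^0 ≅ Z; Ȟ^1 ≅ Z^2; Ȟ^2 ≅ 0


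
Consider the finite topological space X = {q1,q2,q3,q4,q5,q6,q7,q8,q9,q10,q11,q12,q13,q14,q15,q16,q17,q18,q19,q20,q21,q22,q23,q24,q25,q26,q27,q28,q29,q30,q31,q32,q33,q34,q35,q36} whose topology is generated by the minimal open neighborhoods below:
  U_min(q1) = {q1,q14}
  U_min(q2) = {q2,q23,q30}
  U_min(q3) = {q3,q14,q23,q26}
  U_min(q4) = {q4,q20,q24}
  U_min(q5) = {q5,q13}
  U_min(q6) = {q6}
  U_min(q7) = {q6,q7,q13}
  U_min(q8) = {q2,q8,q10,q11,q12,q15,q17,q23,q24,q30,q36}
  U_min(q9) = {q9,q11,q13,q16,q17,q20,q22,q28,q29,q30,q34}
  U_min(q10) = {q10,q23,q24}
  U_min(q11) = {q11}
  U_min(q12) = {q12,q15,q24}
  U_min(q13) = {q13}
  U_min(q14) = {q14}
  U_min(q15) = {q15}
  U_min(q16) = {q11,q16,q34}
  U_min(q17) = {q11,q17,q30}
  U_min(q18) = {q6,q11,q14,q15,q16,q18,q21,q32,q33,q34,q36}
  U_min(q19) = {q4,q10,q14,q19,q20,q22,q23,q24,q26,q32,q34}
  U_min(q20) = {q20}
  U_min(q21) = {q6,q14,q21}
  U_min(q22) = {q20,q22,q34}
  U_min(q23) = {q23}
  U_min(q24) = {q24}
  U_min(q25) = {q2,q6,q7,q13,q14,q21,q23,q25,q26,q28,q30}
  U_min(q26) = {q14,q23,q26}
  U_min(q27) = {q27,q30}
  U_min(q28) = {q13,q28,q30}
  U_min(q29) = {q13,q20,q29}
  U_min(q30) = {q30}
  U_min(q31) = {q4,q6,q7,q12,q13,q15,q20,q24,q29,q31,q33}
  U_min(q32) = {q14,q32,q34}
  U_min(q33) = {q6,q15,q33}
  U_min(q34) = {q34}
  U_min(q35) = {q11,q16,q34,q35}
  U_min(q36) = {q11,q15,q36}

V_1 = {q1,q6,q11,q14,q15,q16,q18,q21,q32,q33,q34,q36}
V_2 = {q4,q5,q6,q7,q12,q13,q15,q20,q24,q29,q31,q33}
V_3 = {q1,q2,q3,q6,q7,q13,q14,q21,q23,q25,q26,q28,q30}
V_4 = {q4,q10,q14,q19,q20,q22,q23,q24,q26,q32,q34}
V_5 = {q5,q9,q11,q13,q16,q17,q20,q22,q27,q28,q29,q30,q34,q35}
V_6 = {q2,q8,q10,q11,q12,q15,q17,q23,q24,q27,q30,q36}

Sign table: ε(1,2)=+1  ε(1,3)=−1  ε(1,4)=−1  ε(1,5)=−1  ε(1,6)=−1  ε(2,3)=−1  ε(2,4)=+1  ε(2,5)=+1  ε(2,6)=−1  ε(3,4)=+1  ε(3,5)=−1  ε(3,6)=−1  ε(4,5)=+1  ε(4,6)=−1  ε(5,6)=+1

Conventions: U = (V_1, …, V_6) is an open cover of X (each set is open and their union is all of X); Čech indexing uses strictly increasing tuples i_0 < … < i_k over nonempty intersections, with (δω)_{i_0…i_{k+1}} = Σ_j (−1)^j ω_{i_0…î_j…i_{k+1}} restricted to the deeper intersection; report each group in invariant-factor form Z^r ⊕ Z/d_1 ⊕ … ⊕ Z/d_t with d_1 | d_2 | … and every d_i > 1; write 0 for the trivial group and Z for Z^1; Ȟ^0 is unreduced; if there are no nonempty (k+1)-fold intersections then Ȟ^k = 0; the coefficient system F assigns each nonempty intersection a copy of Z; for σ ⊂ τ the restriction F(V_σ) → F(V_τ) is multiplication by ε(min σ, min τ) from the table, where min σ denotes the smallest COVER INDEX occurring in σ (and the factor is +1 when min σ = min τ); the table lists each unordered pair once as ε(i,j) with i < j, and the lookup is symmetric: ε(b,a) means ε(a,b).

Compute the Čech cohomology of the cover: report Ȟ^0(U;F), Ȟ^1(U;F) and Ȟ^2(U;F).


Ȟ^0 = 0, Ȟ^1 = Z/2 and Ȟ^2 = Z

nonempty intersections:
  V12={q6,q15,q33} V13={q1,q6,q14,q21} V14={q14,q32,q34} V15={q11,q16,q34} V16={q11,q15,q36} V23={q6,q7,q13} V24={q4,q20,q24} V25={q5,q13,q20,q29} V26={q12,q15,q24} V34={q14,q23,q26} V35={q13,q28,q30} V36={q2,q23,q30} V45={q20,q22,q34} V46={q10,q23,q24} V56={q11,q17,q27,q30}
  V123={q6} V126={q15} V134={q14} V145={q34} V156={q11} V235={q13} V245={q20} V246={q24} V346={q23} V356={q30}
C dims 6,15,10; δ0: rk 6, SNF 1^5·2; δ1: rk 9, SNF 1^9
Ȟ^0: (6−6)−0=0 ⇒ 0
Ȟ^1: (15−9)−6=0 plus torsion [2] ⇒ Z/2
Ȟ^2: (10−0)−9=1 ⇒ Z


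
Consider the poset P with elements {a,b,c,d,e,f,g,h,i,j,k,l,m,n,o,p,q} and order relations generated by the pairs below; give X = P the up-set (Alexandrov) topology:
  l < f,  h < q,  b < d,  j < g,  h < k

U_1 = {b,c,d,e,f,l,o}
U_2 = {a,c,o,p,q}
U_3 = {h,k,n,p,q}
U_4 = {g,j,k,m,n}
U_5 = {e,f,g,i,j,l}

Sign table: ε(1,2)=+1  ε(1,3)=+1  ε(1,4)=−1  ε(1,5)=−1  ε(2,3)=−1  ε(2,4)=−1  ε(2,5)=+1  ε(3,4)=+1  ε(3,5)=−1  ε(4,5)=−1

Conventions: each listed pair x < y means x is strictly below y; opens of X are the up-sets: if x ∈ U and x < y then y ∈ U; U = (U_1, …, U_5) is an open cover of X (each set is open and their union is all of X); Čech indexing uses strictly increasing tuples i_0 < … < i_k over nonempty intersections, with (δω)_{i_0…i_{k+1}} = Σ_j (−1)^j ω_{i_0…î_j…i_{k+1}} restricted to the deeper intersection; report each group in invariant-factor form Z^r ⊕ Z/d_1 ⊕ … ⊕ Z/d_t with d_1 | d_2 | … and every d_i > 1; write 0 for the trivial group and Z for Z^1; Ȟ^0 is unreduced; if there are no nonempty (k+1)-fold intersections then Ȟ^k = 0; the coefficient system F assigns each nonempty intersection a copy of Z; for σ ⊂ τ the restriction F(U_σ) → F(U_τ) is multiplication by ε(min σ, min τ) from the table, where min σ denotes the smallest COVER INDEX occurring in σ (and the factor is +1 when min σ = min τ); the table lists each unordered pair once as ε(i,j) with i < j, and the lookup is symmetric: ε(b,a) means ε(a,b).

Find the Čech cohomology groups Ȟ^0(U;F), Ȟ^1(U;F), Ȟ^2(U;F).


Ȟ^0(U;F) ≅ 0,  Ȟ^1(U;F) ≅ Z/2,  Ȟ^2(U;F) ≅ 0

nonempty overlaps:
  U12={c,o} U15={e,f,l} U23={p,q} U34={k,n} U45={g,j}
C dims 5,5; δ0: rk 5, SNF 1^4·2
degree 0: 5−5−0 = 0 → Ȟ^0 ≅ 0
degree 1: 5−0−5 = 0 plus torsion [2] → Ȟ^1 ≅ Z/2
degree 2: 0−0−0 = 0 → Ȟ^2 ≅ 0


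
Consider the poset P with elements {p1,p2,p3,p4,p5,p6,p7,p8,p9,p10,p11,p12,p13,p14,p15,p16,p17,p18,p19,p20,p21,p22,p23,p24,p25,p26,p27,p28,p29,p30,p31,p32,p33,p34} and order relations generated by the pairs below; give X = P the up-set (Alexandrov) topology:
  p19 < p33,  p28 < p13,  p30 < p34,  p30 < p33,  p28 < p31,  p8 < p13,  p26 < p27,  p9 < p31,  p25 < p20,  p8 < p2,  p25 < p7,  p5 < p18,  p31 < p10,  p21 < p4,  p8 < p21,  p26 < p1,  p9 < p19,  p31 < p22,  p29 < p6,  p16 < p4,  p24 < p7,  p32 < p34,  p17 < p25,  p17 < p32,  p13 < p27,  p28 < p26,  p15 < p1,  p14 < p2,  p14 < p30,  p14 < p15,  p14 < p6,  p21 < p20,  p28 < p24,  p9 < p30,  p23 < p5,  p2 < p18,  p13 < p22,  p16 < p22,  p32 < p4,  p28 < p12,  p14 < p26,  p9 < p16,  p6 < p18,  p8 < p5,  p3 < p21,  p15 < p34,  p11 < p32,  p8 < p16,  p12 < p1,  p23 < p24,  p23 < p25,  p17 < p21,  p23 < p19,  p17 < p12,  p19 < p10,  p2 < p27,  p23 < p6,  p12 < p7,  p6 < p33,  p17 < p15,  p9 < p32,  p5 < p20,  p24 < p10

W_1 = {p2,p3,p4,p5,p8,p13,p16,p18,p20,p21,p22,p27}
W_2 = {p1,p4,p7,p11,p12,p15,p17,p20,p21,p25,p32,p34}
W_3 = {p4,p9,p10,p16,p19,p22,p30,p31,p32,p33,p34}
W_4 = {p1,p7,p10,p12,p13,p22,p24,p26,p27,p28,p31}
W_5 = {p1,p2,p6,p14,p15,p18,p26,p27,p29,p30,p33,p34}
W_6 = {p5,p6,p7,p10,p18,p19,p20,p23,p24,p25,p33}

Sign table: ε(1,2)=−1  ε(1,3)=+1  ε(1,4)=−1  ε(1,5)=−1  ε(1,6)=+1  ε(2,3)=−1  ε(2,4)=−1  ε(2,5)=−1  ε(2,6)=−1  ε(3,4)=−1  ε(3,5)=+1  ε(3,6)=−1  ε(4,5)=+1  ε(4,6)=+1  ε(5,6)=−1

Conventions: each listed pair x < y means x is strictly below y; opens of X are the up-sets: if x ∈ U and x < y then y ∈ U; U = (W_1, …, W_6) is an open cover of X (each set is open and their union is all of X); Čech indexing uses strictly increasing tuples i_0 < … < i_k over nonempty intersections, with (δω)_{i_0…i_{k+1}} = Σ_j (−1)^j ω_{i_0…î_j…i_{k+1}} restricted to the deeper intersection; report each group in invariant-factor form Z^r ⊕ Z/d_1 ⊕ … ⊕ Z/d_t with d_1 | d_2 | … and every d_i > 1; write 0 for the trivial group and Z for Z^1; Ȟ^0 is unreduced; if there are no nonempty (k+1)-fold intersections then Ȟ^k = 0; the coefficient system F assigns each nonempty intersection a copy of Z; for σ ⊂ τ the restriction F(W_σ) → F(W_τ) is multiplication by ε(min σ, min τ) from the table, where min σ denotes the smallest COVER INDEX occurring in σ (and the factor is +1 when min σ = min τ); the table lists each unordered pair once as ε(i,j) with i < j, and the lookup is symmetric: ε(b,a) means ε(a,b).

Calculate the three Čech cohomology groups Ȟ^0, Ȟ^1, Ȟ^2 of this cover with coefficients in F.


Ȟ^0 = 0, Ȟ^1 = Z/2 and Ȟ^2 = Z

nonempty overlaps:
  W12={p4,p20,p21} W13={p4,p16,p22} W14={p13,p22,p27} W15={p2,p18,p27} W16={p5,p18,p20} W23={p4,p32,p34} W24={p1,p7,p12} W25={p1,p15,p34} W26={p7,p20,p25} W34={p10,p22,p31} W35={p30,p33,p34} W36={p10,p19,p33} W45={p1,p26,p27} W46={p7,p10,p24} W56={p6,p18,p33}
  W123={p4} W126={p20} W134={p22} W145={p27} W156={p18} W235={p34} W245={p1} W246={p7} W346={p10} W356={p33}
C dims 6,15,10; δ0: rk 6, SNF 1^5·2; δ1: rk 9, SNF 1^9
degree 0: 6−6−0 = 0 → Ȟ^0 ≅ 0
degree 1: 15−9−6 = 0 plus torsion [2] → Ȟ^1 ≅ Z/2
degree 2: 10−0−9 = 1 → Ȟ^2 ≅ Z


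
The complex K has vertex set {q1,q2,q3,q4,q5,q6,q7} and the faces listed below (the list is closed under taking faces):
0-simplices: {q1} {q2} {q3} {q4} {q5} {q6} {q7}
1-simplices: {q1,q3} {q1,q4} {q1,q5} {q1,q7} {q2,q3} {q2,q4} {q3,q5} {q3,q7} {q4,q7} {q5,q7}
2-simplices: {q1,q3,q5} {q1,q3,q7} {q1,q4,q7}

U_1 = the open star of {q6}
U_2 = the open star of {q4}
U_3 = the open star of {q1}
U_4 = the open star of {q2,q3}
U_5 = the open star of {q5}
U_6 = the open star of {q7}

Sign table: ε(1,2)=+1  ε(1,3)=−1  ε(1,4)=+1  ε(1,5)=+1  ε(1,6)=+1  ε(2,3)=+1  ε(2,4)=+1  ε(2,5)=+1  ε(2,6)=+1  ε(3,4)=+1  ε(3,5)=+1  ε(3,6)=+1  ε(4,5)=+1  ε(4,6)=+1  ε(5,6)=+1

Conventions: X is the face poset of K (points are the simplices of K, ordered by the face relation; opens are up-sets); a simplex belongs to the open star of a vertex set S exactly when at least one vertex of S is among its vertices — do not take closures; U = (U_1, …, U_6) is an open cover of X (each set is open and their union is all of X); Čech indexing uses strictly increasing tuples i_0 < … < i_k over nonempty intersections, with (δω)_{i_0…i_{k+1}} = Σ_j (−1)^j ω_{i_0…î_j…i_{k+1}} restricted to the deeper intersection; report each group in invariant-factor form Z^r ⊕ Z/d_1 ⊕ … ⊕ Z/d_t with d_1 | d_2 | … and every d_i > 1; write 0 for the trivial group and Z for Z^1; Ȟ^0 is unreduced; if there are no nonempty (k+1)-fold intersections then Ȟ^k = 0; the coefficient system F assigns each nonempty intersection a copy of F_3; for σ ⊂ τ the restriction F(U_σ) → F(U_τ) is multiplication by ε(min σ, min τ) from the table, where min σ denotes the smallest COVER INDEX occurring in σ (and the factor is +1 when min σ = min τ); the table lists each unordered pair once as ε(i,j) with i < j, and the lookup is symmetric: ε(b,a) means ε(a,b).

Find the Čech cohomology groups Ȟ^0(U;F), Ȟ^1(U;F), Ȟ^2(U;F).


Ȟ^0(U;F) ≅ Z/3 ⊕ Z/3, Ȟ^1(U;F) ≅ Z/3 ⊕ Z/3, Ȟ^2(U;F) ≅ 0

intersection data:
  U1={{q6}} U2={{q4},{q1,q4},{q2,q4},{q4,q7},{q1,q4,q7}} U3={{q1},{q1,q3},{q1,q4},{q1,q5},{q1,q7},{q1,q3,q5},{q1,q3,q7},{q1,q4,q7}} U4={{q2},{q3},{q1,q3},{q2,q3},{q2,q4},{q3,q5},{q3,q7},{q1,q3,q5},{q1,q3,q7}} U5={{q5},{q1,q5},{q3,q5},{q5,q7},{q1,q3,q5}} U6={{q7},{q1,q7},{q3,q7},{q4,q7},{q5,q7},{q1,q3,q7},{q1,q4,q7}}
  U23={{q1,q4},{q1,q4,q7}} U24={{q2,q4}} U26={{q4,q7},{q1,q4,q7}} U34={{q1,q3},{q1,q3,q5},{q1,q3,q7}} U35={{q1,q5},{q1,q3,q5}} U36={{q1,q7},{q1,q3,q7},{q1,q4,q7}} U45={{q3,q5},{q1,q3,q5}} U46={{q3,q7},{q1,q3,q7}} U56={{q5,q7}}
  U236={{q1,q4,q7}} U345={{q1,q3,q5}} U346={{q1,q3,q7}}
C dims 6,9,3; δ0: rk_F3 4; δ1: rk_F3 3
Ȟ^0 = (6 − 4) − 0 = 2, so Ȟ^0 ≅ Z/3 ⊕ Z/3
Ȟ^1 = (9 − 3) − 4 = 2, so Ȟ^1 ≅ Z/3 ⊕ Z/3
Ȟ^2 = (3 − 0) − 3 = 0, so Ȟ^2 ≅ 0


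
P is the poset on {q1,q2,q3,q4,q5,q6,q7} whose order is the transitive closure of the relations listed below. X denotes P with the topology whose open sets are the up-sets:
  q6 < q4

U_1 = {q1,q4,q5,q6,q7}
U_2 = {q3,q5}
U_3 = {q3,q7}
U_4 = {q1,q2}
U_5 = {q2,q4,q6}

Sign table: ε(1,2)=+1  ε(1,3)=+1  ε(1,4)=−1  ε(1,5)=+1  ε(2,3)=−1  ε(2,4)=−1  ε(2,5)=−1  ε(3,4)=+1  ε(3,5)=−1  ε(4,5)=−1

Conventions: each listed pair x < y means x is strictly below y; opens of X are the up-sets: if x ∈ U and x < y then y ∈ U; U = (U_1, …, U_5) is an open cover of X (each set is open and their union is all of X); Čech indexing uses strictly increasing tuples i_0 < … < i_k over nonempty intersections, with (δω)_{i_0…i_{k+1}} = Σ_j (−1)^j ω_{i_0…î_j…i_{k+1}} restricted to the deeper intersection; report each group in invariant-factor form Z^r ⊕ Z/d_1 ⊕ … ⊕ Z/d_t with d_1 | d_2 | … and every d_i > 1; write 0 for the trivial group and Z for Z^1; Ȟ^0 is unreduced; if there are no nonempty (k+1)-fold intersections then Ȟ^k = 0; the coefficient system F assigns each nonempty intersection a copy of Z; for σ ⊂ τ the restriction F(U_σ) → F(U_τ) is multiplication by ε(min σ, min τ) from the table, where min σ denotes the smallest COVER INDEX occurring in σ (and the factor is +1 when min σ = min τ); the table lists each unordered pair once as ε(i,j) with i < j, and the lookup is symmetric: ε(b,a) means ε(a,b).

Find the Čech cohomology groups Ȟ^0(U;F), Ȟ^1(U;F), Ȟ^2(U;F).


Ȟ^0(U;F) ≅ 0; Ȟ^1(U;F) ≅ Z ⊕ Z/2; Ȟ^2(U;F) ≅ 0

nerve simplices:
  U12={q5} U13={q7} U14={q1} U15={q4,q6} U23={q3} U45={q2}
C dims 5,6; δ0: rk 5, SNF 1^4·2
degree 0: 5−5−0 = 0 → Ȟ^0 ≅ 0
degree 1: 6−0−5 = 1 plus torsion [2] → Ȟ^1 ≅ Z ⊕ Z/2
degree 2: 0−0−0 = 0 → Ȟ^2 ≅ 0


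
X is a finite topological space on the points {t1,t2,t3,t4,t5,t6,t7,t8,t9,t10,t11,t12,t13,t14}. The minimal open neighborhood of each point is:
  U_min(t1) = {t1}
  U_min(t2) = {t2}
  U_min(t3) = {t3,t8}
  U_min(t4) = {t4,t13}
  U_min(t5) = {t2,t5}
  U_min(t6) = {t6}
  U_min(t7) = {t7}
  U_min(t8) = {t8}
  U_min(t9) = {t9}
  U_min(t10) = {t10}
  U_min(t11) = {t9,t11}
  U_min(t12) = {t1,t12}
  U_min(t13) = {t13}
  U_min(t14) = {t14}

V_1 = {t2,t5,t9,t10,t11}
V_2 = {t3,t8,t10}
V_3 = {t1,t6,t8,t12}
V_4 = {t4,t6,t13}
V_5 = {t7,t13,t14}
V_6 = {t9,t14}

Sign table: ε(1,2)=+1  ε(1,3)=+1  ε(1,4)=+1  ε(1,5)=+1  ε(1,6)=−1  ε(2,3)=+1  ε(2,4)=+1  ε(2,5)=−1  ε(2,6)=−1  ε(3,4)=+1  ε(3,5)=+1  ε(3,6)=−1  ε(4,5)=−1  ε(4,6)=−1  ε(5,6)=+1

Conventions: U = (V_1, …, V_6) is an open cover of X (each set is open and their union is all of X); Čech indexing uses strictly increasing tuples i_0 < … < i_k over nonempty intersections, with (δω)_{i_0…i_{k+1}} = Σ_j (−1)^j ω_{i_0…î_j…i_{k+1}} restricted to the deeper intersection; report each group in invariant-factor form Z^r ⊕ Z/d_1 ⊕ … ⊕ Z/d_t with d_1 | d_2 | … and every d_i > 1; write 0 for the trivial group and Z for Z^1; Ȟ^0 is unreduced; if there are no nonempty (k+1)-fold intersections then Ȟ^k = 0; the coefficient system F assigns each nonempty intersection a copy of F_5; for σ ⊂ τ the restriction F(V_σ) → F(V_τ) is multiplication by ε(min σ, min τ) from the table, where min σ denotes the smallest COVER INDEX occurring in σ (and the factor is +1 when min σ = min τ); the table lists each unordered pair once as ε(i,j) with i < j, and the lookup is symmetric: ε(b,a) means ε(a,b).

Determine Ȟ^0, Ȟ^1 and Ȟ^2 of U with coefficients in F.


Ȟ^0(U;F) ≅ Z/5,  Ȟ^1(U;F) ≅ Z/5,  Ȟ^2(U;F) ≅ 0

nonempty overlaps:
  V12={t10} V16={t9} V23={t8} V34={t6} V45={t13} V56={t14}
C dims 6,6; δ0: rk_F5 5
degree 0: 6−5−0 = 1 → Ȟ^0 ≅ Z/5
degree 1: 6−0−5 = 1 → Ȟ^1 ≅ Z/5
degree 2: 0−0−0 = 0 → Ȟ^2 ≅ 0


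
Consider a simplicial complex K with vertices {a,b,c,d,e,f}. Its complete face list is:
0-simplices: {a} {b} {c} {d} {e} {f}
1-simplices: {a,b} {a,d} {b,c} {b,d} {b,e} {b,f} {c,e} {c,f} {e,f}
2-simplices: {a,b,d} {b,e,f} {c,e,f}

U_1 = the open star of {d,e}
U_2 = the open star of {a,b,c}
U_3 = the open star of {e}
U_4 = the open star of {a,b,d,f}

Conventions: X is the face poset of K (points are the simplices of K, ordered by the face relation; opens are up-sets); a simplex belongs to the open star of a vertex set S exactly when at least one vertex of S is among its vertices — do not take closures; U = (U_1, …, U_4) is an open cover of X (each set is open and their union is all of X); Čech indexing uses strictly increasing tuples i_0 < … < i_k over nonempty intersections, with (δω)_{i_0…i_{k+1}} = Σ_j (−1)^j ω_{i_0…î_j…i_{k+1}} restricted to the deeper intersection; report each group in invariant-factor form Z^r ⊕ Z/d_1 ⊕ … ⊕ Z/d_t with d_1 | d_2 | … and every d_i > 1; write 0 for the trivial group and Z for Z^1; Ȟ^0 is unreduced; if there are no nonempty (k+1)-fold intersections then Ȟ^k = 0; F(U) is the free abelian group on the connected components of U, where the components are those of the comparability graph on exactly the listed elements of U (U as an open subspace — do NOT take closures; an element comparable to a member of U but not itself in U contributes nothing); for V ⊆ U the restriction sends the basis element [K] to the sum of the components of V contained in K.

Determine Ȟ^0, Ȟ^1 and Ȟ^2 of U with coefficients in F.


intersection data:
  U1={{d},{e},{a,d},{b,d},{b,e},{c,e},{e,f},{a,b,d},{b,e,f},{c,e,f}} U2={{a},{b},{c},{a,b},{a,d},{b,c},{b,d},{b,e},{b,f},{c,e},{c,f},{a,b,d},{b,e,f},{c,e,f}} U3={{e},{b,e},{c,e},{e,f},{b,e,f},{c,e,f}} U4={{a},{b},{d},{f},{a,b},{a,d},{b,c},{b,d},{b,e},{b,f},{c,f},{e,f},{a,b,d},{b,e,f},{c,e,f}}
  U12={{a,d},{b,d},{b,e},{c,e},{a,b,d},{b,e,f},{c,e,f}} U13={{e},{b,e},{c,e},{e,f},{b,e,f},{c,e,f}} U14={{d},{a,d},{b,d},{b,e},{e,f},{a,b,d},{b,e,f},{c,e,f}} U23={{b,e},{c,e},{b,e,f},{c,e,f}} U24={{a},{b},{a,b},{a,d},{b,c},{b,d},{b,e},{b,f},{c,f},{a,b,d},{b,e,f},{c,e,f}} U34={{b,e},{e,f},{b,e,f},{c,e,f}}
  U123={{b,e},{c,e},{b,e,f},{c,e,f}} U124={{a,d},{b,d},{b,e},{a,b,d},{b,e,f},{c,e,f}} U134={{b,e},{e,f},{b,e,f},{c,e,f}} U234={{b,e},{b,e,f},{c,e,f}}
  U1234={{b,e},{b,e,f},{c,e,f}}
components per intersection:
  U1: {{d},{a,d},{b,d},{a,b,d}} {{e},{b,e},{c,e},{e,f},{b,e,f},{c,e,f}}
  U2: {{a},{b},{c},{a,b},{a,d},{b,c},{b,d},{b,e},{b,f},{c,e},{c,f},{a,b,d},{b,e,f},{c,e,f}}
  U3: {{e},{b,e},{c,e},{e,f},{b,e,f},{c,e,f}}
  U4: {{a},{b},{d},{f},{a,b},{a,d},{b,c},{b,d},{b,e},{b,f},{c,f},{e,f},{a,b,d},{b,e,f},{c,e,f}}
  U12: {{a,d},{b,d},{a,b,d}} {{b,e},{b,e,f}} {{c,e},{c,e,f}}
  U13: {{e},{b,e},{c,e},{e,f},{b,e,f},{c,e,f}}
  U14: {{d},{a,d},{b,d},{a,b,d}} {{b,e},{e,f},{b,e,f},{c,e,f}}
  U23: {{b,e},{b,e,f}} {{c,e},{c,e,f}}
  U24: {{a},{b},{a,b},{a,d},{b,c},{b,d},{b,e},{b,f},{a,b,d},{b,e,f}} {{c,f},{c,e,f}}
  U34: {{b,e},{e,f},{b,e,f},{c,e,f}}
  U123: {{b,e},{b,e,f}} {{c,e},{c,e,f}}
  U124: {{a,d},{b,d},{a,b,d}} {{b,e},{b,e,f}} {{c,e,f}}
  U134: {{b,e},{e,f},{b,e,f},{c,e,f}}
  U234: {{b,e},{b,e,f}} {{c,e,f}}
  U1234: {{b,e},{b,e,f}} {{c,e,f}}
C dims 5,11,8,2; δ0: rk 4, SNF 1^4; δ1: rk 6, SNF 1^6; δ2: rk 2, SNF 1^2
Ȟ^0 = (5 − 4) − 0 = 1, so Ȟ^0 ≅ Z
Ȟ^1 = (11 − 6) − 4 = 1, so Ȟ^1 ≅ Z
Ȟ^2 = (8 − 2) − 6 = 0, so Ȟ^2 ≅ 0

Ȟ^0(U;F) ≅ Z, Ȟ^1(U;F) ≅ Z and Ȟ^2(U;F) ≅ 0


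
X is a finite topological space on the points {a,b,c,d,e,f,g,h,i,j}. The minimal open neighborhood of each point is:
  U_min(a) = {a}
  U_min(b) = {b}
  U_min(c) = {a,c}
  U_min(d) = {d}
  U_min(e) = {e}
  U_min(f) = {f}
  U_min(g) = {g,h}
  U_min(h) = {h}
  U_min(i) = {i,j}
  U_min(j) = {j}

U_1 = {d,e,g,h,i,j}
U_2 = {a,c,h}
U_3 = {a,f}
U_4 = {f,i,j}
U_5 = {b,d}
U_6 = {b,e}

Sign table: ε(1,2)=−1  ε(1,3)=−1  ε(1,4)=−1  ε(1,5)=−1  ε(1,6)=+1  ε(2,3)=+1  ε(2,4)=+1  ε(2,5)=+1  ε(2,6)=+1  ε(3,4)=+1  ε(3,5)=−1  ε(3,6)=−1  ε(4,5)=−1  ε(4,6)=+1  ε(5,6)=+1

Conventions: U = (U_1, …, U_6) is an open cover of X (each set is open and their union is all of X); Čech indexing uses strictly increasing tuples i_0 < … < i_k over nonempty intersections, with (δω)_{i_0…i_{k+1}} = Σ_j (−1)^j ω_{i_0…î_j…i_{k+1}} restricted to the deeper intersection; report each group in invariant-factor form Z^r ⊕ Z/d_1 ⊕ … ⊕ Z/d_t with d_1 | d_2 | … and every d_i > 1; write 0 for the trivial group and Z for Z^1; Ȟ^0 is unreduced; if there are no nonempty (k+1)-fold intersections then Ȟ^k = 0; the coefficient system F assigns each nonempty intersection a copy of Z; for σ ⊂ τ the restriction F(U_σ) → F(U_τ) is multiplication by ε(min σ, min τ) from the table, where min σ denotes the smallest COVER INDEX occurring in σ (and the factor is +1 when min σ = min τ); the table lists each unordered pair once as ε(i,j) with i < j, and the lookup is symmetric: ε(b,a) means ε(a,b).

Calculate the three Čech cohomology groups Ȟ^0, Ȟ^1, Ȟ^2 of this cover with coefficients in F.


Ȟ^0(U;F) ≅ 0,  Ȟ^1(U;F) ≅ Z ⊕ Z/2,  Ȟ^2(U;F) ≅ 0

nonempty overlaps:
  U12={h} U14={i,j} U15={d} U16={e} U23={a} U34={f} U56={b}
C dims 6,7; δ0: rk 6, SNF 1^5·2
degree 0: 6−6−0 = 0 → Ȟ^0 ≅ 0
degree 1: 7−0−6 = 1 plus torsion [2] → Ȟ^1 ≅ Z ⊕ Z/2
degree 2: 0−0−0 = 0 → Ȟ^2 ≅ 0


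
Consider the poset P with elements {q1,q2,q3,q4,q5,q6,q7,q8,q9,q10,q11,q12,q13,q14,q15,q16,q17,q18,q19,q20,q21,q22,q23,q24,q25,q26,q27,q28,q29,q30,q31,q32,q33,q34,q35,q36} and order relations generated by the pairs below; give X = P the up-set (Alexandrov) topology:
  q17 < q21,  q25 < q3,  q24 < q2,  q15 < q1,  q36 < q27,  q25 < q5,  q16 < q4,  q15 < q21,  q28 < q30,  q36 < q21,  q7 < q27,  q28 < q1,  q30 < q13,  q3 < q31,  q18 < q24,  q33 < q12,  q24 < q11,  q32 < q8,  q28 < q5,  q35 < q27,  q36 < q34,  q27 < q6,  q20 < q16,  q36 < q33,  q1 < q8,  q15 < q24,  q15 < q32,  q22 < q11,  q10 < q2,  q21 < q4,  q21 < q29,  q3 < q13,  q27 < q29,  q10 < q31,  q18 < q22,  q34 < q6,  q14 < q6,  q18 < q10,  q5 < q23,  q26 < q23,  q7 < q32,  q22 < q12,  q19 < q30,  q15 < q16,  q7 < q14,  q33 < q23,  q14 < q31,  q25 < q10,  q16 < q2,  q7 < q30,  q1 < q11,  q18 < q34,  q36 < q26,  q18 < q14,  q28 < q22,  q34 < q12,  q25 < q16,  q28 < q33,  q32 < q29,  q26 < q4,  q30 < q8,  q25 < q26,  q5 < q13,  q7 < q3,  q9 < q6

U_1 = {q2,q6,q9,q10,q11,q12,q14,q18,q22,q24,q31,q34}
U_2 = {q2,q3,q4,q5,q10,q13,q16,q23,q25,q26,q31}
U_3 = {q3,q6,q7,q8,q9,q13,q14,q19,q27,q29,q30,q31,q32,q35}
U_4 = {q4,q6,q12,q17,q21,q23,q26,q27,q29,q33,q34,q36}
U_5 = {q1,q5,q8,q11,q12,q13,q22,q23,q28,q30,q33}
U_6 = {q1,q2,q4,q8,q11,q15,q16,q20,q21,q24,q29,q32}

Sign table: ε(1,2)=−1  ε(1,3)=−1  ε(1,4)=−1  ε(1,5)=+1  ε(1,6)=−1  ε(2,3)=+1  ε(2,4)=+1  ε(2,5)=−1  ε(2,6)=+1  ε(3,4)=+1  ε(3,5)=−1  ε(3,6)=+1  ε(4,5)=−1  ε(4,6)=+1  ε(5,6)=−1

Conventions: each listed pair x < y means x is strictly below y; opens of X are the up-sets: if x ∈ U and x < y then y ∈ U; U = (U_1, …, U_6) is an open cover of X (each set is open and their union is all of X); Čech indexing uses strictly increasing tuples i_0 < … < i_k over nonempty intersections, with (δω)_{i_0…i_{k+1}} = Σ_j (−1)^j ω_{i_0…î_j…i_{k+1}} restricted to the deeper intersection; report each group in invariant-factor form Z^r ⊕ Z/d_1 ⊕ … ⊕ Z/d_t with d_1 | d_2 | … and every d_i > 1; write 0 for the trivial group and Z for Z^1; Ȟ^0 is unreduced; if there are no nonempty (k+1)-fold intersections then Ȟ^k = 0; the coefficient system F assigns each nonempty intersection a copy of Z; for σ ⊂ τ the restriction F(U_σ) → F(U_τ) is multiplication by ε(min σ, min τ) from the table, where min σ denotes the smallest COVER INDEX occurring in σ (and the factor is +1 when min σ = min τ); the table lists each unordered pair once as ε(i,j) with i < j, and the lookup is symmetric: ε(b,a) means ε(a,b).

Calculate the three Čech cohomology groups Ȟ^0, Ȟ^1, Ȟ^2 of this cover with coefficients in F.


Ȟ^0 = Z,  Ȟ^1 = 0,  Ȟ^2 = Z/2

cover nerve:
  U12={q2,q10,q31} U13={q6,q9,q14,q31} U14={q6,q12,q34} U15={q11,q12,q22} U16={q2,q11,q24} U23={q3,q13,q31} U24={q4,q23,q26} U25={q5,q13,q23} U26={q2,q4,q16} U34={q6,q27,q29} U35={q8,q13,q30} U36={q8,q29,q32} U45={q12,q23,q33} U46={q4,q21,q29} U56={q1,q8,q11}
  U123={q31} U126={q2} U134={q6} U145={q12} U156={q11} U235={q13} U245={q23} U246={q4} U346={q29} U356={q8}
C dims 6,15,10; δ0: rk 5, SNF 1^5; δ1: rk 10, SNF 1^9·2
Ȟ^0: (6−5)−0=1 ⇒ Z
Ȟ^1: (15−10)−5=0 ⇒ 0
Ȟ^2: (10−0)−10=0 plus torsion [2] ⇒ Z/2


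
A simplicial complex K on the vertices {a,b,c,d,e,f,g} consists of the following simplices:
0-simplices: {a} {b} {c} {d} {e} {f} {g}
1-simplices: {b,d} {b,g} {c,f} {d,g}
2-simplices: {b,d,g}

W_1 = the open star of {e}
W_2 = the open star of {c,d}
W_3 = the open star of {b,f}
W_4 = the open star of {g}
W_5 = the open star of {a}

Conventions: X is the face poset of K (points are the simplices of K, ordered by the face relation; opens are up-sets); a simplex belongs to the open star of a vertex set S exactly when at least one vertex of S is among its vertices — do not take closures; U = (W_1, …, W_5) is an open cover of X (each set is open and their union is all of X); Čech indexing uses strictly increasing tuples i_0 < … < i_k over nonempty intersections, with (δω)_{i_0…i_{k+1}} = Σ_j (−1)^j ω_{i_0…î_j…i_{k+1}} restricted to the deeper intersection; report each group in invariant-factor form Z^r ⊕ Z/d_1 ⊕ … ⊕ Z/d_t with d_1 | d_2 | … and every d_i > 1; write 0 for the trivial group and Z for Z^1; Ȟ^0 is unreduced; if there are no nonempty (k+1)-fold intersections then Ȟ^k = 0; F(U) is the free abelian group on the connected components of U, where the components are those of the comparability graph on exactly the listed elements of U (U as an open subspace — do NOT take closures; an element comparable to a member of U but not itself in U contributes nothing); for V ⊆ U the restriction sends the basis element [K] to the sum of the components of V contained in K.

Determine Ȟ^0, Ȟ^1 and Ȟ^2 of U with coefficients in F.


nerve simplices:
  W1={{e}} W2={{c},{d},{b,d},{c,f},{d,g},{b,d,g}} W3={{b},{f},{b,d},{b,g},{c,f},{b,d,g}} W4={{g},{b,g},{d,g},{b,d,g}} W5={{a}}
  W23={{b,d},{c,f},{b,d,g}} W24={{d,g},{b,d,g}} W34={{b,g},{b,d,g}}
  W234={{b,d,g}}
components per intersection:
  W1: {{e}}
  W2: {{c},{c,f}} {{d},{b,d},{d,g},{b,d,g}}
  W3: {{b},{b,d},{b,g},{b,d,g}} {{f},{c,f}}
  W4: {{g},{b,g},{d,g},{b,d,g}}
  W5: {{a}}
  W23: {{b,d},{b,d,g}} {{c,f}}
  W24: {{d,g},{b,d,g}}
  W34: {{b,g},{b,d,g}}
  W234: {{b,d,g}}
C dims 7,4,1; δ0: rk 3, SNF 1^3; δ1: rk 1, SNF 1^1
degree 0: 7−3−0 = 4 → Ȟ^0 ≅ Z^4
degree 1: 4−1−3 = 0 → Ȟ^1 ≅ 0
degree 2: 1−0−1 = 0 → Ȟ^2 ≅ 0

Ȟ^0 ≅ Z^4, Ȟ^1 ≅ 0 and Ȟ^2 ≅ 0


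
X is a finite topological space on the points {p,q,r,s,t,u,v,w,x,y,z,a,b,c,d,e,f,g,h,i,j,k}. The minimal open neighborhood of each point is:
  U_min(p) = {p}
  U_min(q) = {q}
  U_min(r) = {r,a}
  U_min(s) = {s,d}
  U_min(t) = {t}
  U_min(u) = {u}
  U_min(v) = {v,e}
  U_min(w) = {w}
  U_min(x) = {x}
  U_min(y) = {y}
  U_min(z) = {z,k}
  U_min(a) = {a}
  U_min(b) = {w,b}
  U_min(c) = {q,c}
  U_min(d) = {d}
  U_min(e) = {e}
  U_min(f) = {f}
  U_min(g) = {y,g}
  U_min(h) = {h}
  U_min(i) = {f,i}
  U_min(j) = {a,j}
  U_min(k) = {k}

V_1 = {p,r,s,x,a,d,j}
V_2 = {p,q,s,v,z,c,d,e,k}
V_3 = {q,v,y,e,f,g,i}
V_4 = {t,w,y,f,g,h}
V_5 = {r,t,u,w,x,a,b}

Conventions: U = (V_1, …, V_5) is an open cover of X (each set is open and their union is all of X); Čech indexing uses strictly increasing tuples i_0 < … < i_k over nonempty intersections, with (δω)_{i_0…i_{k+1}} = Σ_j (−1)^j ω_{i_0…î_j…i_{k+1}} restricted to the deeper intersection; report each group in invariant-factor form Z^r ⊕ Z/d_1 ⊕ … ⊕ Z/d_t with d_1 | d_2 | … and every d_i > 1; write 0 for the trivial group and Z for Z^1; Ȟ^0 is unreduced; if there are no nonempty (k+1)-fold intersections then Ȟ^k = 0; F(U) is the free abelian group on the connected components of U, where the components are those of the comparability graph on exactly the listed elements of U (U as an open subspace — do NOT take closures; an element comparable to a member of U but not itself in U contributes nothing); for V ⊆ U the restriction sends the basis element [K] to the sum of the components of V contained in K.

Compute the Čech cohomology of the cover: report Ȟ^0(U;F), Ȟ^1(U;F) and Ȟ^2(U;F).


cover nerve:
  V12={p,s,d} V15={r,x,a} V23={q,v,e} V34={y,f,g} V45={t,w}
components per intersection:
  V1: {p} {r,a,j} {s,d} {x}
  V2: {p} {q,c} {s,d} {v,e} {z,k}
  V3: {q} {v,e} {y,g} {f,i}
  V4: {t} {w} {y,g} {f} {h}
  V5: {r,a} {t} {u} {w,b} {x}
  V12: {p} {s,d}
  V15: {r,a} {x}
  V23: {q} {v,e}
  V34: {y,g} {f}
  V45: {t} {w}
C dims 23,10; δ0: rk 10, SNF 1^10
Ȟ^0: (23−10)−0=13 ⇒ Z^13
Ȟ^1: (10−0)−10=0 ⇒ 0
Ȟ^2: (0−0)−0=0 ⇒ 0

Ȟ^0 = Z^13, Ȟ^1 = 0 and Ȟ^2 = 0
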